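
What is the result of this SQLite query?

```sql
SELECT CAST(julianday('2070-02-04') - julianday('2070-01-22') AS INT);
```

13

9 days remain in January 2070 after the 22nd (31 − 22).
Then 4 days into February 2070.
Total: 9 + 4 = 13.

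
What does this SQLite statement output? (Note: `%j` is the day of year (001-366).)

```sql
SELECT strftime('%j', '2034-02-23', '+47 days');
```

First apply '+47 days': 2034-02-23 → 2034-04-11.
Day-of-year for 2034-04-11: days since 2034-01-01 inclusive = 101, zero-padded to 101.

101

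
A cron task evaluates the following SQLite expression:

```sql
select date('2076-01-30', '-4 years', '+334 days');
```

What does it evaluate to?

2072-12-29

Adding -4 years to 2076-01-30 gives 2072-01-30.
Applying '+334 days' to 2072-01-30: counting 334 days forward gives 2072-12-29.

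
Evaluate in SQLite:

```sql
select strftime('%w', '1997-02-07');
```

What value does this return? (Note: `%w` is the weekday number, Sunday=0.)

1997-02-07 is a Friday; with Sunday=0 that is 5.

5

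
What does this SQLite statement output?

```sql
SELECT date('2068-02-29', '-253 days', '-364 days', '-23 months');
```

2064-07-22

Applying '-253 days' to 2068-02-29: counting 253 days back gives 2067-06-21.
Applying '-364 days' to 2067-06-21: counting 364 days back gives 2066-06-22.
Adding -23 months to 2066-06-22 gives 2064-07-22.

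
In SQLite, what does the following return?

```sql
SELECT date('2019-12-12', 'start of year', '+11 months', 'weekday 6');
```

2019-12-07

`start of year` rewinds 2019-12-12 to 2019-01-01.
Adding +11 months to 2019-01-01 gives 2019-12-01.
`weekday 6` advances to the next Saturday; 2019-12-01 is a Sunday, so it moves forward to 2019-12-07.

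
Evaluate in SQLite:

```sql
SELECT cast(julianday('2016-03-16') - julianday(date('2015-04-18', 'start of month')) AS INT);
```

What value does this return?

350

`start of month` rewinds 2015-04-18 to 2015-04-01.
29 days remain in April 2015 after the 1st (30 − 1).
Full months from May 2015 through February 2016 contribute their day counts.
Then 16 days into March 2016.
Total: 29 + 31 + 30 + 31 + 31 + 30 + 31 + 30 + 31 + 31 + 29 + 16 = 350.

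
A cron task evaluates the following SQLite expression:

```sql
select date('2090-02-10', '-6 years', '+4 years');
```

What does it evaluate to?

2088-02-10

Adding -6 years to 2090-02-10 gives 2084-02-10.
Adding +4 years to 2084-02-10 gives 2088-02-10.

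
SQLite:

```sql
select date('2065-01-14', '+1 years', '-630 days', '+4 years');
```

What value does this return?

Adding +1 year to 2065-01-14 gives 2066-01-14.
Applying '-630 days' to 2066-01-14: counting 630 days back gives 2064-04-24.
Adding +4 years to 2064-04-24 gives 2068-04-24.

2068-04-24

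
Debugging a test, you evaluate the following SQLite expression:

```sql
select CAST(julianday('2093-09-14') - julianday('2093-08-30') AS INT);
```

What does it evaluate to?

1 day remains in August 2093 after the 30th (31 − 30).
Then 14 days into September 2093.
Total: 1 + 14 = 15.

15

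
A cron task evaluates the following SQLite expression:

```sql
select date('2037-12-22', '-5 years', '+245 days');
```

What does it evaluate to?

2033-08-24

Adding -5 years to 2037-12-22 gives 2032-12-22.
Applying '+245 days' to 2032-12-22: counting 245 days forward gives 2033-08-24.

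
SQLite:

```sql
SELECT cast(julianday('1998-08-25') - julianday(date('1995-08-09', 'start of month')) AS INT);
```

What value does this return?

1120

`start of month` rewinds 1995-08-09 to 1995-08-01.
30 days remain in August 1995 after the 1st (31 − 1).
Full months from September 1995 through July 1998 contribute their day counts.
Then 25 days into August 1998.
Total: 30 + 30 + 31 + 30 + 31 + 31 + 29 + 31 + 30 + 31 + 30 + 31 + 31 + 30 + 31 + 30 + 31 + 31 + 28 + 31 + 30 + 31 + 30 + 31 + 31 + 30 + 31 + 30 + 31 + 31 + 28 + 31 + 30 + 31 + 30 + 31 + 25 = 1120.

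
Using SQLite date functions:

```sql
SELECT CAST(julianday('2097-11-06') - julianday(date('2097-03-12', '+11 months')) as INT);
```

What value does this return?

Adding +11 months to 2097-03-12 gives 2098-02-12.
24 days remain in November 2097 after the 6th (30 − 6).
December 2097: 31 days.
January 2098: 31 days.
Then 12 days into February 2098.
Total: 24 + 31 + 31 + 12 = 98.
The subtraction is earlier − later, so the result is −98 → -98.

-98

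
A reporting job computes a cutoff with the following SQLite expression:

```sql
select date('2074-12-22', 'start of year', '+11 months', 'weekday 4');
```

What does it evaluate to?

`start of year` rewinds 2074-12-22 to 2074-01-01.
Adding +11 months to 2074-01-01 gives 2074-12-01.
`weekday 4` advances to the next Thursday; 2074-12-01 is a Saturday, so it moves forward to 2074-12-06.

2074-12-06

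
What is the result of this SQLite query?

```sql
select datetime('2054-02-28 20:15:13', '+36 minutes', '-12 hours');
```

2054-02-28 08:51:13

+36 minutes from 2054-02-28 20:15:13 is 2054-02-28 20:51:13.
-12 hours from 2054-02-28 20:51:13 is 2054-02-28 08:51:13.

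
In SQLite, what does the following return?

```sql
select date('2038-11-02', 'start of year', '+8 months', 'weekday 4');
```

2038-09-02

`start of year` rewinds 2038-11-02 to 2038-01-01.
Adding +8 months to 2038-01-01 gives 2038-09-01.
`weekday 4` advances to the next Thursday; 2038-09-01 is a Wednesday, so it moves forward to 2038-09-02.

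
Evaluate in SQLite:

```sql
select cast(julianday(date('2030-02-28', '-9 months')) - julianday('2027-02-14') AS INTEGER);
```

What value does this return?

Adding -9 months to 2030-02-28 gives 2029-05-28.
14 days remain in February 2027 after the 14th (28 − 14).
Full months from March 2027 through April 2029 contribute their day counts.
Then 28 days into May 2029.
Total: 14 + 31 + 30 + 31 + 30 + 31 + 31 + 30 + 31 + 30 + 31 + 31 + 29 + 31 + 30 + 31 + 30 + 31 + 31 + 30 + 31 + 30 + 31 + 31 + 28 + 31 + 30 + 28 = 834.

834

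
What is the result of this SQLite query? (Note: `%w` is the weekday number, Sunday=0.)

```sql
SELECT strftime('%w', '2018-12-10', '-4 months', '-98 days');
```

5

First apply '-4 months', '-98 days': 2018-12-10 → 2018-05-04.
2018-05-04 is a Friday; with Sunday=0 that is 5.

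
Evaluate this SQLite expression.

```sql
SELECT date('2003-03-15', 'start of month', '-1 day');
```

`start of month` rewinds 2003-03-15 to 2003-03-01.
Going back 1 day from 2003-03-01 reaches 2003-02-28 (last day of February, 28 days).

2003-02-28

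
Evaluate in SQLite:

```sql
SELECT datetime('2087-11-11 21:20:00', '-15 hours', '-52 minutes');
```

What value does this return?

2087-11-11 05:28:00

-15 hours from 2087-11-11 21:20:00 is 2087-11-11 06:20:00.
-52 minutes from 2087-11-11 06:20:00 is 2087-11-11 05:28:00.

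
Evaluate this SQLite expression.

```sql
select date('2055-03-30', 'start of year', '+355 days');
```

2055-12-22

`start of year` rewinds 2055-03-30 to 2055-01-01.
Applying '+355 days' to 2055-01-01: counting 355 days forward gives 2055-12-22.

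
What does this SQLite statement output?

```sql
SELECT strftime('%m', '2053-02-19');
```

`%m` extracts the 2-digit month (01-12): 02.

02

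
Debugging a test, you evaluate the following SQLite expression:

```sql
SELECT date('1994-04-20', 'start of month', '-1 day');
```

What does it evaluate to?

`start of month` rewinds 1994-04-20 to 1994-04-01.
Going back 1 day from 1994-04-01 reaches 1994-03-31 (last day of March, 31 days).

1994-03-31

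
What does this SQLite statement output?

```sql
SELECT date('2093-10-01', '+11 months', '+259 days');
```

2095-05-18

Adding +11 months to 2093-10-01 gives 2094-09-01.
Applying '+259 days' to 2094-09-01: counting 259 days forward gives 2095-05-18.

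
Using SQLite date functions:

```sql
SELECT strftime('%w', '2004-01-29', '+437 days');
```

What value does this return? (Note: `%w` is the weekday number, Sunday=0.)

First apply '+437 days': 2004-01-29 → 2005-04-10.
2005-04-10 is a Sunday; with Sunday=0 that is 0.

0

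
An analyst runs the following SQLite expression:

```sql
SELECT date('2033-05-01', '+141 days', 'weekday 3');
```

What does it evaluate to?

Applying '+141 days' to 2033-05-01: counting 141 days forward gives 2033-09-19.
`weekday 3` advances to the next Wednesday; 2033-09-19 is a Monday, so it moves forward to 2033-09-21.

2033-09-21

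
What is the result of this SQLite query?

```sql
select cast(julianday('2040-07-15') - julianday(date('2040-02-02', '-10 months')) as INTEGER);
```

Adding -10 months to 2040-02-02 gives 2039-04-02.
28 days remain in April 2039 after the 2nd (30 − 2).
Full months from May 2039 through June 2040 contribute their day counts.
Then 15 days into July 2040.
Total: 28 + 31 + 30 + 31 + 31 + 30 + 31 + 30 + 31 + 31 + 29 + 31 + 30 + 31 + 30 + 15 = 470.

470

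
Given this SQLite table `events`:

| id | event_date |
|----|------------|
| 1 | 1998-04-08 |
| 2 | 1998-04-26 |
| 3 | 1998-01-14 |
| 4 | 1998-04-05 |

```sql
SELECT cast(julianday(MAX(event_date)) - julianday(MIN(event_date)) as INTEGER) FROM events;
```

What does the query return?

MIN = 1998-01-14, MAX = 1998-04-26.
17 days remain in January 1998 after the 14th (31 − 14).
February 1998: 28 days.
March 1998: 31 days.
Then 26 days into April 1998.
Total: 17 + 28 + 31 + 26 = 102.

102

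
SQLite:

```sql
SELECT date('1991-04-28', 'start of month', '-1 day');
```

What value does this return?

`start of month` rewinds 1991-04-28 to 1991-04-01.
Going back 1 day from 1991-04-01 reaches 1991-03-31 (last day of March, 31 days).

1991-03-31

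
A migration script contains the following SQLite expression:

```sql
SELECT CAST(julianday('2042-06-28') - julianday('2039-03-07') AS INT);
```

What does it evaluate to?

1209

24 days remain in March 2039 after the 7th (31 − 7).
Full months from April 2039 through May 2042 contribute their day counts.
Then 28 days into June 2042.
Total: 24 + 30 + 31 + 30 + 31 + 31 + 30 + 31 + 30 + 31 + 31 + 29 + 31 + 30 + 31 + 30 + 31 + 31 + 30 + 31 + 30 + 31 + 31 + 28 + 31 + 30 + 31 + 30 + 31 + 31 + 30 + 31 + 30 + 31 + 31 + 28 + 31 + 30 + 31 + 28 = 1209.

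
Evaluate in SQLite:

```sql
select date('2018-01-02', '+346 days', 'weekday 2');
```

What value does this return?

2018-12-18

Applying '+346 days' to 2018-01-02: counting 346 days forward gives 2018-12-14.
`weekday 2` advances to the next Tuesday; 2018-12-14 is a Friday, so it moves forward to 2018-12-18.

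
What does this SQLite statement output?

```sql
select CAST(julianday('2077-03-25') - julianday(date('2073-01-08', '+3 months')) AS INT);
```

Adding +3 months to 2073-01-08 gives 2073-04-08.
22 days remain in April 2073 after the 8th (30 − 8).
Full months from May 2073 through February 2077 contribute their day counts.
Then 25 days into March 2077.
Total: 22 + 31 + 30 + 31 + 31 + 30 + 31 + 30 + 31 + 31 + 28 + 31 + 30 + 31 + 30 + 31 + 31 + 30 + 31 + 30 + 31 + 31 + 28 + 31 + 30 + 31 + 30 + 31 + 31 + 30 + 31 + 30 + 31 + 31 + 29 + 31 + 30 + 31 + 30 + 31 + 31 + 30 + 31 + 30 + 31 + 31 + 28 + 25 = 1447.

1447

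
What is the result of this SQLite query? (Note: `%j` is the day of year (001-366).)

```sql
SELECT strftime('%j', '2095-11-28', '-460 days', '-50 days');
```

187

First apply '-460 days', '-50 days': 2095-11-28 → 2094-07-06.
Day-of-year for 2094-07-06: days since 2094-01-01 inclusive = 187, zero-padded to 187.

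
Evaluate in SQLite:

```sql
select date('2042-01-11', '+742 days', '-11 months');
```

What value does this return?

Applying '+742 days' to 2042-01-11: counting 742 days forward gives 2044-01-23.
Adding -11 months to 2044-01-23 gives 2043-02-23.

2043-02-23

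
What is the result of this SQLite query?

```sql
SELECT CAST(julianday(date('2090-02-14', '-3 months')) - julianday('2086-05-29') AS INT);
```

Adding -3 months to 2090-02-14 gives 2089-11-14.
2 days remain in May 2086 after the 29th (31 − 29).
Full months from June 2086 through October 2089 contribute their day counts.
Then 14 days into November 2089.
Total: 2 + 30 + 31 + 31 + 30 + 31 + 30 + 31 + 31 + 28 + 31 + 30 + 31 + 30 + 31 + 31 + 30 + 31 + 30 + 31 + 31 + 29 + 31 + 30 + 31 + 30 + 31 + 31 + 30 + 31 + 30 + 31 + 31 + 28 + 31 + 30 + 31 + 30 + 31 + 31 + 30 + 31 + 14 = 1265.

1265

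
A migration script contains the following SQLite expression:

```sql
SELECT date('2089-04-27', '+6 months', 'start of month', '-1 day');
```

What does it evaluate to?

2089-09-30

Adding +6 months to 2089-04-27 gives 2089-10-27.
`start of month` rewinds 2089-10-27 to 2089-10-01.
Going back 1 day from 2089-10-01 reaches 2089-09-30 (last day of September, 30 days).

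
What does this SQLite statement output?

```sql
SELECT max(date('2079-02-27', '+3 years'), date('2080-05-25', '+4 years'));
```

date('2079-02-27', '+3 years') → 2082-02-27.
date('2080-05-25', '+4 years') → 2084-05-25.
Later of the two is 2084-05-25.

2084-05-25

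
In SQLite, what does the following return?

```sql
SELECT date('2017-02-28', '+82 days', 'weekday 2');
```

Applying '+82 days' to 2017-02-28: counting 82 days forward gives 2017-05-21.
`weekday 2` advances to the next Tuesday; 2017-05-21 is a Sunday, so it moves forward to 2017-05-23.

2017-05-23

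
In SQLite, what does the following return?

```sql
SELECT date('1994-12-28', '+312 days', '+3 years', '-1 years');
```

Applying '+312 days' to 1994-12-28: counting 312 days forward gives 1995-11-05.
Adding +3 years to 1995-11-05 gives 1998-11-05.
Adding -1 year to 1998-11-05 gives 1997-11-05.

1997-11-05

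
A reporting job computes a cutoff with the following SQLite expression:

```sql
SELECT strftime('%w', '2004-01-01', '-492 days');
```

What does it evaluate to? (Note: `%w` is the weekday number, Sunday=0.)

2

First apply '-492 days': 2004-01-01 → 2002-08-27.
2002-08-27 is a Tuesday; with Sunday=0 that is 2.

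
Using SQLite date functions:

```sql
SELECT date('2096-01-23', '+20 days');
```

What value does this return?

2096-02-12

January 2096 has 31 days; 8 remain after the 23rd, so 9 days reach 2096-02-01.
Advancing 11 more days within February lands on 2096-02-12.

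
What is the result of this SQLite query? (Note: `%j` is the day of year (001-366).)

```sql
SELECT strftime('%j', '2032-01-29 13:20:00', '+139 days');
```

First apply '+139 days': 2032-01-29 13:20:00 → 2032-06-16 13:20:00.
Day-of-year for 2032-06-16: days since 2032-01-01 inclusive = 168, zero-padded to 168.

168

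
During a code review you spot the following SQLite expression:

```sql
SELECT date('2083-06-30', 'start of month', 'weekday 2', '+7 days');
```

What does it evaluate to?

2083-06-08

`start of month` rewinds 2083-06-30 to 2083-06-01.
`weekday 2` advances to the next Tuesday; 2083-06-01 is already a Tuesday, so it stays at 2083-06-01.
Advancing 7 more days within June lands on 2083-06-08.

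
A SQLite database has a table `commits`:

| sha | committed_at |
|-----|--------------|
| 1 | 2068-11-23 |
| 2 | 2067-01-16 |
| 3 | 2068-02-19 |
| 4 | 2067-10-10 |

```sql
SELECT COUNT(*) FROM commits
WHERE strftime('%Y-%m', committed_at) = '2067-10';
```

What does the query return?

1

Rows with year-month 2067-10: 2067-10-10 → 1.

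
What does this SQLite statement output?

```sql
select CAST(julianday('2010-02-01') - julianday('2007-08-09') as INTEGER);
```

22 days remain in August 2007 after the 9th (31 − 9).
Full months from September 2007 through January 2010 contribute their day counts.
Then 1 day into February 2010.
Total: 22 + 30 + 31 + 30 + 31 + 31 + 29 + 31 + 30 + 31 + 30 + 31 + 31 + 30 + 31 + 30 + 31 + 31 + 28 + 31 + 30 + 31 + 30 + 31 + 31 + 30 + 31 + 30 + 31 + 31 + 1 = 907.

907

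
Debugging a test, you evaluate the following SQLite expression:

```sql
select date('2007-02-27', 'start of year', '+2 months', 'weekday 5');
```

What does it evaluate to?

2007-03-02

`start of year` rewinds 2007-02-27 to 2007-01-01.
Adding +2 months to 2007-01-01 gives 2007-03-01.
`weekday 5` advances to the next Friday; 2007-03-01 is a Thursday, so it moves forward to 2007-03-02.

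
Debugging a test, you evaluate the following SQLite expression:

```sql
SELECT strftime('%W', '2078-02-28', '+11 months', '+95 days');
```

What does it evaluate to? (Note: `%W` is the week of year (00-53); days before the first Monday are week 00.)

18

First apply '+11 months', '+95 days': 2078-02-28 → 2079-05-03.
2079-05-03 is a Wednesday. SQLite's %W counts Mondays since the year started; the result is 18.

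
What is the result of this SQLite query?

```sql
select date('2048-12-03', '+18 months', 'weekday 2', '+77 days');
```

Adding +18 months to 2048-12-03 gives 2050-06-03.
`weekday 2` advances to the next Tuesday; 2050-06-03 is a Friday, so it moves forward to 2050-06-07.
Applying '+77 days' to 2050-06-07: counting 77 days forward gives 2050-08-23.

2050-08-23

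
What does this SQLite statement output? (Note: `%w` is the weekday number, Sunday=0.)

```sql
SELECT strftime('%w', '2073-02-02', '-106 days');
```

First apply '-106 days': 2073-02-02 → 2072-10-19.
2072-10-19 is a Wednesday; with Sunday=0 that is 3.

3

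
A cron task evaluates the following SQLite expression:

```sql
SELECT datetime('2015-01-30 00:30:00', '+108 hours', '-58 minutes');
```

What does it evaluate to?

2015-02-03 11:32:00

+108 hours from 2015-01-30 00:30:00 is 2015-02-03 12:30:00 (crosses midnight).
-58 minutes from 2015-02-03 12:30:00 is 2015-02-03 11:32:00.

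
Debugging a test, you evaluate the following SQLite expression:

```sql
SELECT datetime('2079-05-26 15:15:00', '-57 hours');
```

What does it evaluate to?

2079-05-24 06:15:00

-57 hours from 2079-05-26 15:15:00 is 2079-05-24 06:15:00 (crosses midnight).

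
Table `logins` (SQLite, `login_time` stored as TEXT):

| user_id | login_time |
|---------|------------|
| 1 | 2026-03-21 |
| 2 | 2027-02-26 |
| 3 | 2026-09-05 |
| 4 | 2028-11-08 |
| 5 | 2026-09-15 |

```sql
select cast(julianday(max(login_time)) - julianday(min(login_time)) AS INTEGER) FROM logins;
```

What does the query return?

MIN = 2026-03-21, MAX = 2028-11-08.
10 days remain in March 2026 after the 21st (31 − 21).
Full months from April 2026 through October 2028 contribute their day counts.
Then 8 days into November 2028.
Total: 10 + 30 + 31 + 30 + 31 + 31 + 30 + 31 + 30 + 31 + 31 + 28 + 31 + 30 + 31 + 30 + 31 + 31 + 30 + 31 + 30 + 31 + 31 + 29 + 31 + 30 + 31 + 30 + 31 + 31 + 30 + 31 + 8 = 963.

963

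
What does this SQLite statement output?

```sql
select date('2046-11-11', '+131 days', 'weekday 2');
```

2047-03-26

Applying '+131 days' to 2046-11-11: counting 131 days forward gives 2047-03-22.
`weekday 2` advances to the next Tuesday; 2047-03-22 is a Friday, so it moves forward to 2047-03-26.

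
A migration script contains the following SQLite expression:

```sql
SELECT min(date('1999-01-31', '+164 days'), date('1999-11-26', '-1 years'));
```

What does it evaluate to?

1998-11-26

date('1999-01-31', '+164 days') → 1999-07-14.
date('1999-11-26', '-1 years') → 1998-11-26.
Earlier of the two is 1998-11-26.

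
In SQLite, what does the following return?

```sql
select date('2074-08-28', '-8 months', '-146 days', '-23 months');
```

Adding -8 months to 2074-08-28 gives 2073-12-28.
Applying '-146 days' to 2073-12-28: counting 146 days back gives 2073-08-04.
Adding -23 months to 2073-08-04 gives 2071-09-04.

2071-09-04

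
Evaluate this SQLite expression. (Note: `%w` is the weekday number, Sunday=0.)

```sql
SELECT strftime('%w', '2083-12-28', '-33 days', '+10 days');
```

First apply '-33 days', '+10 days': 2083-12-28 → 2083-12-05.
2083-12-05 is a Sunday; with Sunday=0 that is 0.

0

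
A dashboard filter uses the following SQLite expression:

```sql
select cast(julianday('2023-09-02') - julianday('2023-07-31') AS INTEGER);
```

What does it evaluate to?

33

0 days remain in July 2023 after the 31st (31 − 31).
August 2023: 31 days.
Then 2 days into September 2023.
Total: 0 + 31 + 2 = 33.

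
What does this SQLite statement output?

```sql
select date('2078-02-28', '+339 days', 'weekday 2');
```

2079-02-07

Applying '+339 days' to 2078-02-28: counting 339 days forward gives 2079-02-02.
`weekday 2` advances to the next Tuesday; 2079-02-02 is a Thursday, so it moves forward to 2079-02-07.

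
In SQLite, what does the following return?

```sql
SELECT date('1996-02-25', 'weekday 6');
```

`weekday 6` advances to the next Saturday; 1996-02-25 is a Sunday, so it moves forward to 1996-03-02.

1996-03-02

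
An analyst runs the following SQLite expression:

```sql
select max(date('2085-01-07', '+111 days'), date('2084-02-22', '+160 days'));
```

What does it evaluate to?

2085-04-28

date('2085-01-07', '+111 days') → 2085-04-28.
date('2084-02-22', '+160 days') → 2084-07-31.
Later of the two is 2085-04-28.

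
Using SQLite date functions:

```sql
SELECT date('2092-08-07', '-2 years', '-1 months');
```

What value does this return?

Adding -2 years to 2092-08-07 gives 2090-08-07.
Adding -1 month to 2090-08-07 gives 2090-07-07.

2090-07-07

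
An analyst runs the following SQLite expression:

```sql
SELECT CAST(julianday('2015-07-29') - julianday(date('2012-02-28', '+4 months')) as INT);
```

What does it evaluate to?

Adding +4 months to 2012-02-28 gives 2012-06-28.
2 days remain in June 2012 after the 28th (30 − 28).
Full months from July 2012 through June 2015 contribute their day counts.
Then 29 days into July 2015.
Total: 2 + 31 + 31 + 30 + 31 + 30 + 31 + 31 + 28 + 31 + 30 + 31 + 30 + 31 + 31 + 30 + 31 + 30 + 31 + 31 + 28 + 31 + 30 + 31 + 30 + 31 + 31 + 30 + 31 + 30 + 31 + 31 + 28 + 31 + 30 + 31 + 30 + 29 = 1126.

1126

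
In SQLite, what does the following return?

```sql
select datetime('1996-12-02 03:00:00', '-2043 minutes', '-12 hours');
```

2043 minutes = 34h 3m; -2043 minutes from 1996-12-02 03:00:00 is 1996-11-30 16:57:00 (crosses midnight).
-12 hours from 1996-11-30 16:57:00 is 1996-11-30 04:57:00.

1996-11-30 04:57:00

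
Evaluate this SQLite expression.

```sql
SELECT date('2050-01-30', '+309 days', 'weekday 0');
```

2050-12-11

Applying '+309 days' to 2050-01-30: counting 309 days forward gives 2050-12-05.
`weekday 0` advances to the next Sunday; 2050-12-05 is a Monday, so it moves forward to 2050-12-11.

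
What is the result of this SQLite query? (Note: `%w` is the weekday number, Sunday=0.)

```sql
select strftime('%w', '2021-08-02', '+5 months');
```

0

First apply '+5 months': 2021-08-02 → 2022-01-02.
2022-01-02 is a Sunday; with Sunday=0 that is 0.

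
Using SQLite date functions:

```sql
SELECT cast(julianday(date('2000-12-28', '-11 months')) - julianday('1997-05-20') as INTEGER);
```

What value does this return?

983

Adding -11 months to 2000-12-28 gives 2000-01-28.
11 days remain in May 1997 after the 20th (31 − 20).
Full months from June 1997 through December 1999 contribute their day counts.
Then 28 days into January 2000.
Total: 11 + 30 + 31 + 31 + 30 + 31 + 30 + 31 + 31 + 28 + 31 + 30 + 31 + 30 + 31 + 31 + 30 + 31 + 30 + 31 + 31 + 28 + 31 + 30 + 31 + 30 + 31 + 31 + 30 + 31 + 30 + 31 + 28 = 983.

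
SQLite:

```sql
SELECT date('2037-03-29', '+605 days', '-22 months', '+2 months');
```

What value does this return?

2037-03-24

Applying '+605 days' to 2037-03-29: counting 605 days forward gives 2038-11-24.
Adding -22 months to 2038-11-24 gives 2037-01-24.
Adding +2 months to 2037-01-24 gives 2037-03-24.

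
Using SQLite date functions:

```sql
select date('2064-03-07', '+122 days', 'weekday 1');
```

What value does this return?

2064-07-07

Applying '+122 days' to 2064-03-07: counting 122 days forward gives 2064-07-07.
`weekday 1` advances to the next Monday; 2064-07-07 is already a Monday, so it stays at 2064-07-07.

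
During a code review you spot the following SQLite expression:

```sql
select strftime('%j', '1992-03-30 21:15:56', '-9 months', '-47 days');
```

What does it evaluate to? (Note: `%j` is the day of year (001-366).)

First apply '-9 months', '-47 days': 1992-03-30 21:15:56 → 1991-05-14 21:15:56.
Day-of-year for 1991-05-14: days since 1991-01-01 inclusive = 134, zero-padded to 134.

134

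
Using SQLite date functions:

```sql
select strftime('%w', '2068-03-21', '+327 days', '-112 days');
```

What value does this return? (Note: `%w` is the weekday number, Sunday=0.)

First apply '+327 days', '-112 days': 2068-03-21 → 2068-10-22.
2068-10-22 is a Monday; with Sunday=0 that is 1.

1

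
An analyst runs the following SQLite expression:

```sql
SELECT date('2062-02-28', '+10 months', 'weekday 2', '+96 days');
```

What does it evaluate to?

Adding +10 months to 2062-02-28 gives 2062-12-28.
`weekday 2` advances to the next Tuesday; 2062-12-28 is a Thursday, so it moves forward to 2063-01-02.
Applying '+96 days' to 2063-01-02: counting 96 days forward gives 2063-04-08.

2063-04-08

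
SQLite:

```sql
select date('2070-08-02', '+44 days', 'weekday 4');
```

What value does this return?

Applying '+44 days' to 2070-08-02: counting 44 days forward gives 2070-09-15.
`weekday 4` advances to the next Thursday; 2070-09-15 is a Monday, so it moves forward to 2070-09-18.

2070-09-18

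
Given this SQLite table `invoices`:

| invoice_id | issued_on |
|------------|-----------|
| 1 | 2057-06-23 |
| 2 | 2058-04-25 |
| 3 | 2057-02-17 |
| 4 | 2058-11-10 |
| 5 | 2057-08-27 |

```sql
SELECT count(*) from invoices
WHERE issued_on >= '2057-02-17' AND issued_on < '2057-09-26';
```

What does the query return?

3

Rows in [2057-02-17, 2057-09-26): 2057-06-23, 2057-02-17, 2057-08-27 → 3 rows.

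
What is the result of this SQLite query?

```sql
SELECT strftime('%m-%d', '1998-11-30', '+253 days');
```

08-10

First apply '+253 days': 1998-11-30 → 1999-08-10.
`%m-%d` extracts the month-day: 08-10.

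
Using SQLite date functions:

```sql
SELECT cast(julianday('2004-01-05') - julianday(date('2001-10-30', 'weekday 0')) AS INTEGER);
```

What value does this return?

`weekday 0` advances to the next Sunday; 2001-10-30 is a Tuesday, so it moves forward to 2001-11-04.
26 days remain in November 2001 after the 4th (30 − 4).
Full months from December 2001 through December 2003 contribute their day counts.
Then 5 days into January 2004.
Total: 26 + 31 + 31 + 28 + 31 + 30 + 31 + 30 + 31 + 31 + 30 + 31 + 30 + 31 + 31 + 28 + 31 + 30 + 31 + 30 + 31 + 31 + 30 + 31 + 30 + 31 + 5 = 792.

792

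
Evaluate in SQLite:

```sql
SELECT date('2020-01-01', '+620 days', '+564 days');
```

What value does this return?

Applying '+620 days' to 2020-01-01: counting 620 days forward gives 2021-09-12.
Applying '+564 days' to 2021-09-12: counting 564 days forward gives 2023-03-30.

2023-03-30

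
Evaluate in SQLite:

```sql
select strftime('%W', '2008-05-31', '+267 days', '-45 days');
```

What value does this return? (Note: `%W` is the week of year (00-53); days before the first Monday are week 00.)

First apply '+267 days', '-45 days': 2008-05-31 → 2009-01-08.
2009-01-08 is a Thursday. SQLite's %W counts Mondays since the year started; the result is 01.

01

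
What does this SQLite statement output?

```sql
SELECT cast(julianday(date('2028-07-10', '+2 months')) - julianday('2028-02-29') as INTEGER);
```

194

Adding +2 months to 2028-07-10 gives 2028-09-10.
0 days remain in February 2028 after the 29th (29 − 29).
Full months from March 2028 through August 2028 contribute their day counts.
Then 10 days into September 2028.
Total: 0 + 31 + 30 + 31 + 30 + 31 + 31 + 10 = 194.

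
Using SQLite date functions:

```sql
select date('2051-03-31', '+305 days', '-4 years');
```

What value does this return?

Applying '+305 days' to 2051-03-31: counting 305 days forward gives 2052-01-30.
Adding -4 years to 2052-01-30 gives 2048-01-30.

2048-01-30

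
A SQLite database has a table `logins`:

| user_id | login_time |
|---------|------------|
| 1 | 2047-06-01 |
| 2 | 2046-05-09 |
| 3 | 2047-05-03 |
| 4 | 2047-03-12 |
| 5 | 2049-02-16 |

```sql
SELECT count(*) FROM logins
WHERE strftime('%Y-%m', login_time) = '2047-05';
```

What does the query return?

Rows with year-month 2047-05: 2047-05-03 → 1.

1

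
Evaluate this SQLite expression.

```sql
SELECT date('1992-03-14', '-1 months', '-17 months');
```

Adding -1 month to 1992-03-14 gives 1992-02-14.
Adding -17 months to 1992-02-14 gives 1990-09-14.

1990-09-14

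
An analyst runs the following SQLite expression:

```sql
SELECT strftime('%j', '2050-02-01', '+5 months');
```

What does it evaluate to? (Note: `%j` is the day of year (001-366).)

182

First apply '+5 months': 2050-02-01 → 2050-07-01.
Day-of-year for 2050-07-01: days since 2050-01-01 inclusive = 182, zero-padded to 182.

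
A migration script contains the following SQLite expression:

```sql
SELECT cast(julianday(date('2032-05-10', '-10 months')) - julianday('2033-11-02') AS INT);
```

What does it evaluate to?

Adding -10 months to 2032-05-10 gives 2031-07-10.
21 days remain in July 2031 after the 10th (31 − 10).
Full months from August 2031 through October 2033 contribute their day counts.
Then 2 days into November 2033.
Total: 21 + 31 + 30 + 31 + 30 + 31 + 31 + 29 + 31 + 30 + 31 + 30 + 31 + 31 + 30 + 31 + 30 + 31 + 31 + 28 + 31 + 30 + 31 + 30 + 31 + 31 + 30 + 31 + 2 = 846.
The subtraction is earlier − later, so the result is −846 → -846.

-846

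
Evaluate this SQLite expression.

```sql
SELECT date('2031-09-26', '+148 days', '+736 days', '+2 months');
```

Applying '+148 days' to 2031-09-26: counting 148 days forward gives 2032-02-21.
Applying '+736 days' to 2032-02-21: counting 736 days forward gives 2034-02-26.
Adding +2 months to 2034-02-26 gives 2034-04-26.

2034-04-26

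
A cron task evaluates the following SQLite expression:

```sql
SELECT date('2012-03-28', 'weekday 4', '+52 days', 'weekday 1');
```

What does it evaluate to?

2012-05-21

`weekday 4` advances to the next Thursday; 2012-03-28 is a Wednesday, so it moves forward to 2012-03-29.
Applying '+52 days' to 2012-03-29: counting 52 days forward gives 2012-05-20.
`weekday 1` advances to the next Monday; 2012-05-20 is a Sunday, so it moves forward to 2012-05-21.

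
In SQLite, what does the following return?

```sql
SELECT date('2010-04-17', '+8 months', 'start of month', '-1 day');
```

Adding +8 months to 2010-04-17 gives 2010-12-17.
`start of month` rewinds 2010-12-17 to 2010-12-01.
Going back 1 day from 2010-12-01 reaches 2010-11-30 (last day of November, 30 days).

2010-11-30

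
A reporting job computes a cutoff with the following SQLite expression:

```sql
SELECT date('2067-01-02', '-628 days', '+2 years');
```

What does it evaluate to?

2067-04-14

Applying '-628 days' to 2067-01-02: counting 628 days back gives 2065-04-14.
Adding +2 years to 2065-04-14 gives 2067-04-14.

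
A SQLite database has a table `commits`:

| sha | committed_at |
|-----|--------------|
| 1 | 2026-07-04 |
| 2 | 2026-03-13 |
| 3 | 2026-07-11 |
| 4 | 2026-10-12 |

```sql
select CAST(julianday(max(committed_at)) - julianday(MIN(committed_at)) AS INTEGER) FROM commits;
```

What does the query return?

213

MIN = 2026-03-13, MAX = 2026-10-12.
18 days remain in March 2026 after the 13th (31 − 13).
Full months from April 2026 through September 2026 contribute their day counts.
Then 12 days into October 2026.
Total: 18 + 30 + 31 + 30 + 31 + 31 + 30 + 12 = 213.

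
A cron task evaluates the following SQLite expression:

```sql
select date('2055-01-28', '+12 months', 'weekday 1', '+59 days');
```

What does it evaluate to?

2056-03-30

Adding +12 months to 2055-01-28 gives 2056-01-28.
`weekday 1` advances to the next Monday; 2056-01-28 is a Friday, so it moves forward to 2056-01-31.
Applying '+59 days' to 2056-01-31: counting 59 days forward gives 2056-03-30.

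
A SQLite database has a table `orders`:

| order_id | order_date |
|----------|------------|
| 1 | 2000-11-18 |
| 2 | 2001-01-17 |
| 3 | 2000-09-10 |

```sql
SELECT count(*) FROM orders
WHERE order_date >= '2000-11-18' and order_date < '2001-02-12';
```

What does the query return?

Rows in [2000-11-18, 2001-02-12): 2000-11-18, 2001-01-17 → 2 rows.

2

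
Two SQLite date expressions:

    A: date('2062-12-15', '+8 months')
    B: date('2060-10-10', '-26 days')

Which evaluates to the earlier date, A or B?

B

A = 2063-08-15.
B = 2060-09-14.
B is earlier.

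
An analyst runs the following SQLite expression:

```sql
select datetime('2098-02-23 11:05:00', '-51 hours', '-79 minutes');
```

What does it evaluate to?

-51 hours from 2098-02-23 11:05:00 is 2098-02-21 08:05:00 (crosses midnight).
79 minutes = 1h 19m; -79 minutes from 2098-02-21 08:05:00 is 2098-02-21 06:46:00.

2098-02-21 06:46:00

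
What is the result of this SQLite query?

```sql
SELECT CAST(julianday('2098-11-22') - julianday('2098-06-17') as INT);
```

13 days remain in June 2098 after the 17th (30 − 17).
July 2098: 31 days.
August 2098: 31 days.
September 2098: 30 days.
October 2098: 31 days.
Then 22 days into November 2098.
Total: 13 + 31 + 31 + 30 + 31 + 22 = 158.

158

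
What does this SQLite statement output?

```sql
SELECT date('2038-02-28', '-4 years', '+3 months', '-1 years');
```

Adding -4 years to 2038-02-28 gives 2034-02-28.
Adding +3 months to 2034-02-28 gives 2034-05-28.
Adding -1 year to 2034-05-28 gives 2033-05-28.

2033-05-28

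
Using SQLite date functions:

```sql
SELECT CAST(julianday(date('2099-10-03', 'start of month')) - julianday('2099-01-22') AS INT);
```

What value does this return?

`start of month` rewinds 2099-10-03 to 2099-10-01.
9 days remain in January 2099 after the 22nd (31 − 22).
Full months from February 2099 through September 2099 contribute their day counts.
Then 1 day into October 2099.
Total: 9 + 28 + 31 + 30 + 31 + 30 + 31 + 31 + 30 + 1 = 252.

252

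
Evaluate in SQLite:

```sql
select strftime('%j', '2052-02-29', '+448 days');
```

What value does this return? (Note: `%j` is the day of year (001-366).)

142

First apply '+448 days': 2052-02-29 → 2053-05-22.
Day-of-year for 2053-05-22: days since 2053-01-01 inclusive = 142, zero-padded to 142.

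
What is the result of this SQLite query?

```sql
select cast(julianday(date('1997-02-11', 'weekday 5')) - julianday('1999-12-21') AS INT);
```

`weekday 5` advances to the next Friday; 1997-02-11 is a Tuesday, so it moves forward to 1997-02-14.
14 days remain in February 1997 after the 14th (28 − 14).
Full months from March 1997 through November 1999 contribute their day counts.
Then 21 days into December 1999.
Total: 14 + 31 + 30 + 31 + 30 + 31 + 31 + 30 + 31 + 30 + 31 + 31 + 28 + 31 + 30 + 31 + 30 + 31 + 31 + 30 + 31 + 30 + 31 + 31 + 28 + 31 + 30 + 31 + 30 + 31 + 31 + 30 + 31 + 30 + 21 = 1040.
The subtraction is earlier − later, so the result is −1040 → -1040.

-1040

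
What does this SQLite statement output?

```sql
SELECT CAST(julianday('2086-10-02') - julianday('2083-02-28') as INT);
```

1312

0 days remain in February 2083 after the 28th (28 − 28).
Full months from March 2083 through September 2086 contribute their day counts.
Then 2 days into October 2086.
Total: 0 + 31 + 30 + 31 + 30 + 31 + 31 + 30 + 31 + 30 + 31 + 31 + 29 + 31 + 30 + 31 + 30 + 31 + 31 + 30 + 31 + 30 + 31 + 31 + 28 + 31 + 30 + 31 + 30 + 31 + 31 + 30 + 31 + 30 + 31 + 31 + 28 + 31 + 30 + 31 + 30 + 31 + 31 + 30 + 2 = 1312.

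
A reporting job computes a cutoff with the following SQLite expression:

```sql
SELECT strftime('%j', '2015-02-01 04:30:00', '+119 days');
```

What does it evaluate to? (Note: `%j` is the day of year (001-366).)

151

First apply '+119 days': 2015-02-01 04:30:00 → 2015-05-31 04:30:00.
Day-of-year for 2015-05-31: days since 2015-01-01 inclusive = 151, zero-padded to 151.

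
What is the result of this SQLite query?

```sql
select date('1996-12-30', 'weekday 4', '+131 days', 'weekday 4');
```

`weekday 4` advances to the next Thursday; 1996-12-30 is a Monday, so it moves forward to 1997-01-02.
Applying '+131 days' to 1997-01-02: counting 131 days forward gives 1997-05-13.
`weekday 4` advances to the next Thursday; 1997-05-13 is a Tuesday, so it moves forward to 1997-05-15.

1997-05-15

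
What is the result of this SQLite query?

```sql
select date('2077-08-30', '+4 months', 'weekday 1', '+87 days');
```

Adding +4 months to 2077-08-30 gives 2077-12-30.
`weekday 1` advances to the next Monday; 2077-12-30 is a Thursday, so it moves forward to 2078-01-03.
Applying '+87 days' to 2078-01-03: counting 87 days forward gives 2078-03-31.

2078-03-31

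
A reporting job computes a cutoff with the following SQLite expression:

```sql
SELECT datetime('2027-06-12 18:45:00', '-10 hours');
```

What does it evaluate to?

-10 hours from 2027-06-12 18:45:00 is 2027-06-12 08:45:00.

2027-06-12 08:45:00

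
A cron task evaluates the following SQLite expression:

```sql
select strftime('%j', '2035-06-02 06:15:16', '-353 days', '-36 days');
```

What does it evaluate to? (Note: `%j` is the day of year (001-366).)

First apply '-353 days', '-36 days': 2035-06-02 06:15:16 → 2034-05-09 06:15:16.
Day-of-year for 2034-05-09: days since 2034-01-01 inclusive = 129, zero-padded to 129.

129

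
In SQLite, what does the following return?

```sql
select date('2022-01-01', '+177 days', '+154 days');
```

Applying '+177 days' to 2022-01-01: counting 177 days forward gives 2022-06-27.
Applying '+154 days' to 2022-06-27: counting 154 days forward gives 2022-11-28.

2022-11-28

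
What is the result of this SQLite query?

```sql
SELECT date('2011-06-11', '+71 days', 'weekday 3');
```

2011-08-24

Applying '+71 days' to 2011-06-11: counting 71 days forward gives 2011-08-21.
`weekday 3` advances to the next Wednesday; 2011-08-21 is a Sunday, so it moves forward to 2011-08-24.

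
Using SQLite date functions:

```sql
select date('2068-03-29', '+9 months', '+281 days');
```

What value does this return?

Adding +9 months to 2068-03-29 gives 2068-12-29.
Applying '+281 days' to 2068-12-29: counting 281 days forward gives 2069-10-06.

2069-10-06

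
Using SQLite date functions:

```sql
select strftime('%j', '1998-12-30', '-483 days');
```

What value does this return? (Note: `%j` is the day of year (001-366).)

First apply '-483 days': 1998-12-30 → 1997-09-03.
Day-of-year for 1997-09-03: days since 1997-01-01 inclusive = 246, zero-padded to 246.

246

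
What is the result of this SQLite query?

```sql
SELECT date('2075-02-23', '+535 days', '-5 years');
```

2071-08-11

Applying '+535 days' to 2075-02-23: counting 535 days forward gives 2076-08-11.
Adding -5 years to 2076-08-11 gives 2071-08-11.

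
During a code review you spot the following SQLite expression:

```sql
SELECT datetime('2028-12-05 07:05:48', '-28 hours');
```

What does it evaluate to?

2028-12-04 03:05:48

-28 hours from 2028-12-05 07:05:48 is 2028-12-04 03:05:48 (crosses midnight).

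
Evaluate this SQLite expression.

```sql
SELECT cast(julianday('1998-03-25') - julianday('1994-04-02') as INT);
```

1453

28 days remain in April 1994 after the 2nd (30 − 2).
Full months from May 1994 through February 1998 contribute their day counts.
Then 25 days into March 1998.
Total: 28 + 31 + 30 + 31 + 31 + 30 + 31 + 30 + 31 + 31 + 28 + 31 + 30 + 31 + 30 + 31 + 31 + 30 + 31 + 30 + 31 + 31 + 29 + 31 + 30 + 31 + 30 + 31 + 31 + 30 + 31 + 30 + 31 + 31 + 28 + 31 + 30 + 31 + 30 + 31 + 31 + 30 + 31 + 30 + 31 + 31 + 28 + 25 = 1453.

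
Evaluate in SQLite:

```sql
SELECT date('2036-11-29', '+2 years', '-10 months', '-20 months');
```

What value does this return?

2036-05-29

Adding +2 years to 2036-11-29 gives 2038-11-29.
Adding -10 months to 2038-11-29 gives 2038-01-29.
Adding -20 months to 2038-01-29 gives 2036-05-29.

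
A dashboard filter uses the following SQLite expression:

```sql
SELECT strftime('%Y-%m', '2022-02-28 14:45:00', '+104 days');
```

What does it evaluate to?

First apply '+104 days': 2022-02-28 14:45:00 → 2022-06-12 14:45:00.
`%Y-%m` extracts the year-month: 2022-06.

2022-06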